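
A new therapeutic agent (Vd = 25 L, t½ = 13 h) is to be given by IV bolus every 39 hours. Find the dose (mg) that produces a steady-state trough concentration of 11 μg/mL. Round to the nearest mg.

1925 mg

τ/t½ = 39/13 ≈ 3, so f = (1/2)^(39/13) ≈ 0.125000.
Cmin,ss = (D/Vd)·f/(1−f), so D = Cmin,ss·Vd·(1−f)/f.
D = 11 × 25 × (1−f)/f ≈ 11 × 25 × 7.00000 ≈ 1925.00 mg.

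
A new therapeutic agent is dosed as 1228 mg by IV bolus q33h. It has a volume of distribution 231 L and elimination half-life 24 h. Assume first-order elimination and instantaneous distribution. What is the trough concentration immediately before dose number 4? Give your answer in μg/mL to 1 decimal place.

f = (1/2)^(τ/t½) = (1/2)^(33/24) ≈ 0.3856.
C₀ = D/Vd = 1228/231 ≈ 5.316 μg/mL.
Before the 4th dose, 3 doses have been given. Superposition: Cmin = C₀·(f + f² + … + f^3).
≈ 5.316 × (0.3856 + 0.1487 + 0.0573) ≈ 5.316 × 0.5916 ≈ 3.145 μg/mL.

3.1 μg/mL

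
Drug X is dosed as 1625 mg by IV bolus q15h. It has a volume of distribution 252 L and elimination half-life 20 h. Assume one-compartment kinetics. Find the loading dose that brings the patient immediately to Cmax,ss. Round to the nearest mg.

f = (1/2)^(15/20) ≈ 0.594604; accumulation ratio R = 1/(1−f) ≈ 2.46672.
Loading dose to hit Cmax,ss on first dose: D_load = D_maint·R ≈ 1625 × 2.46672 ≈ 4008.42 mg.

4008 mg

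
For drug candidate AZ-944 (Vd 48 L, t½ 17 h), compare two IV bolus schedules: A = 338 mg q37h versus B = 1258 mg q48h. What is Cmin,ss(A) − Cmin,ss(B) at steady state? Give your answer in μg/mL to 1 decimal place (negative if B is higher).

-2.3 μg/mL

Regimen A: f = (1/2)^(37/17) ≈ 0.2212; Cmin,ss = (338/48)·f/(1−f) ≈ 2.000 μg/mL.
Regimen B: f = (1/2)^(48/17) ≈ 0.1413; Cmin,ss = (1258/48)·f/(1−f) ≈ 4.313 μg/mL.
Difference ≈ 2.000 − 4.313 ≈ -2.313 μg/mL.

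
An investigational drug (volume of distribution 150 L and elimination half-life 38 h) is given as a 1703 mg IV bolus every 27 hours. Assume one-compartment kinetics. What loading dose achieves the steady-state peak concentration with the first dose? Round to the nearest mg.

4379 mg

f = (1/2)^(27/38) ≈ 0.611097; accumulation ratio R = 1/(1−f) ≈ 2.57134.
Loading dose to hit Cmax,ss on first dose: D_load = D_maint·R ≈ 1703 × 2.57134 ≈ 4378.99 mg.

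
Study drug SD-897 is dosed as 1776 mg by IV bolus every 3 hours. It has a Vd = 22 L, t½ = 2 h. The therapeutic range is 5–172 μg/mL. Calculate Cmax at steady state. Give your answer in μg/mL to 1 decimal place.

124.9 μg/mL

k = ln2/t½ = ln2/2 ≈ 0.346574 h⁻¹; fraction remaining f = e^(−kτ) = e^(−0.346574×3) ≈ 0.3536.
Accumulation ratio R = 1/(1 − f) ≈ 1/0.6464 ≈ 1.5470.
Each bolus raises the concentration by D/Vd = 1776/22 ≈ 80.727 μg/mL.
Cmax,ss = C₀/(1 − f) ≈ 80.727/0.6464 ≈ 124.887 μg/mL.
Peak 124.9 μg/mL vs MTC 172 μg/mL: below toxic threshold.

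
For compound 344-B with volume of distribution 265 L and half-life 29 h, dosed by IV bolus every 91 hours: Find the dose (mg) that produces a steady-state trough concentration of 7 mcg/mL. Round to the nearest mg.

14474 mg

τ/t½ = 91/29 ≈ 3.1379, so f = (1/2)^(91/29) ≈ 0.113603.
Cmin,ss = (D/Vd)·f/(1−f), so D = Cmin,ss·Vd·(1−f)/f.
D = 7 × 265 × (1−f)/f ≈ 7 × 265 × 7.80258 ≈ 14473.79 mg.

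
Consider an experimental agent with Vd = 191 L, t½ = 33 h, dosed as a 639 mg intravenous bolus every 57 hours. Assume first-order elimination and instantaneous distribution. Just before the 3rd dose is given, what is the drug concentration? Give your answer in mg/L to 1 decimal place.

1.3 mg/L

f = (1/2)^(τ/t½) = (1/2)^(57/33) ≈ 0.3020.
C₀ = D/Vd = 639/191 ≈ 3.346 mg/L.
Before the 3rd dose, 2 doses have been given. Superposition: Cmin = C₀·(f + f²).
≈ 3.346 × (0.3020 + 0.0912) ≈ 3.346 × 0.3932 ≈ 1.316 mg/L.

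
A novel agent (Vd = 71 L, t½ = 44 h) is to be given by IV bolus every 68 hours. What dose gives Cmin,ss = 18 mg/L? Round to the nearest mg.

τ/t½ = 68/44 ≈ 1.5455, so f = (1/2)^(68/44) ≈ 0.342588.
Cmin,ss = (D/Vd)·f/(1−f), so D = Cmin,ss·Vd·(1−f)/f.
D = 18 × 71 × (1−f)/f ≈ 18 × 71 × 1.91896 ≈ 2452.43 mg.

2452 mg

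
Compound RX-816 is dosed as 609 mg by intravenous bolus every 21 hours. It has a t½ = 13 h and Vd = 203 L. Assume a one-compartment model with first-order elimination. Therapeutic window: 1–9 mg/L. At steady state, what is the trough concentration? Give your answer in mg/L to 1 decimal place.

Over one 21-h interval, 21/13 ≈ 1.6154 half-lives elapse, leaving f ≈ 0.3264 of each dose.
Accumulation ratio R = 1/(1 − f) ≈ 1/0.6736 ≈ 1.4846.
Single-dose peak C₀ = D/Vd = 609/203 ≈ 3.000 mg/L.
Steady-state peak Cmax,ss = C₀·R ≈ 3.000 × 1.4846 ≈ 4.454 mg/L.
Steady-state trough Cmin,ss = Cmax,ss·f ≈ 4.454 × 0.3264 ≈ 1.454 mg/L.
Trough 1.5 mg/L vs MEC 1 mg/L: adequate.

1.5 mg/L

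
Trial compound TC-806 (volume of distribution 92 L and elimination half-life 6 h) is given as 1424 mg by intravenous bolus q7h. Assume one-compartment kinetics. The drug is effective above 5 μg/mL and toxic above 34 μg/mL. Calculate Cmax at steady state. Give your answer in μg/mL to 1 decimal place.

k = ln2/t½ = ln2/6 ≈ 0.115525 h⁻¹; fraction remaining f = e^(−kτ) = e^(−0.115525×7) ≈ 0.4454.
At steady state, accumulation factor R = 1/(1 − e^(−kτ)) ≈ 1.8031.
Single-dose peak C₀ = D/Vd = 1424/92 ≈ 15.478 μg/mL.
Cmax,ss = C₀/(1 − f) ≈ 15.478/0.5546 ≈ 27.908 μg/mL.
Peak 27.9 μg/mL vs MTC 34 μg/mL: below toxic threshold.

27.9 μg/mL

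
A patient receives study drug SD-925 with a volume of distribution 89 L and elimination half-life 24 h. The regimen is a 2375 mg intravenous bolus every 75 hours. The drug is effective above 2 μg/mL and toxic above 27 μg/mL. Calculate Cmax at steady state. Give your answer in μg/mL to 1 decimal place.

30.1 μg/mL

Over one 75-h interval, 75/24 ≈ 3.125 half-lives elapse, leaving f ≈ 0.1146 of each dose.
At steady state, accumulation factor R = 1/(1 − e^(−kτ)) ≈ 1.1294.
Single-dose peak C₀ = D/Vd = 2375/89 ≈ 26.685 μg/mL.
Steady-state peak Cmax,ss = C₀·R ≈ 26.685 × 1.1294 ≈ 30.138 μg/mL.
Peak 30.1 μg/mL vs MTC 27 μg/mL: exceeds toxic threshold.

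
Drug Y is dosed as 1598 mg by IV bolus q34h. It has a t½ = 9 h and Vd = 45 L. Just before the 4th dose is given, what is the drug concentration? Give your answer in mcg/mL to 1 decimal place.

2.8 mcg/mL

f = (1/2)^(τ/t½) = (1/2)^(34/9) ≈ 0.0729.
C₀ = D/Vd = 1598/45 ≈ 35.511 mcg/mL.
Before the 4th dose, 3 doses have been given. Superposition: Cmin = C₀·(f + f² + … + f^3).
≈ 35.511 × (0.0729 + 0.0053 + 0.0004) ≈ 35.511 × 0.0786 ≈ 2.791 mcg/mL.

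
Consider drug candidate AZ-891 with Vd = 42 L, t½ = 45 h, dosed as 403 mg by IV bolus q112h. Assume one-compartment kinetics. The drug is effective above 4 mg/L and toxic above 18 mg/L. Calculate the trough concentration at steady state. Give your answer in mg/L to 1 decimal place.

2.1 mg/L

τ/t½ = 112/45 ≈ 2.4889, so fraction remaining f = (1/2)^(112/45) ≈ 0.1781.
At steady state, accumulation factor R = 1/(1 − e^(−kτ)) ≈ 1.2167.
Each bolus raises the concentration by D/Vd = 403/42 ≈ 9.595 mg/L.
Cmax,ss = C₀/(1 − f) ≈ 9.595/0.8219 ≈ 11.674 mg/L.
One interval later, Cmin,ss = Cmax,ss·e^(−kτ) ≈ 11.674 × 0.1781 ≈ 2.079 mg/L.
Trough 2.1 mg/L vs MEC 4 mg/L: subtherapeutic.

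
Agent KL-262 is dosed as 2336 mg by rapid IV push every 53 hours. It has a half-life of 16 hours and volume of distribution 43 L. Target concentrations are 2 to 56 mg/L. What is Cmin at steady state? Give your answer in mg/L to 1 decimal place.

6.1 mg/L

k = ln2/t½ = ln2/16 ≈ 0.043322 h⁻¹; fraction remaining f = e^(−kτ) = e^(−0.043322×53) ≈ 0.1007.
Accumulation ratio R = 1/(1 − f) ≈ 1/0.8993 ≈ 1.1120.
Each bolus raises the concentration by D/Vd = 2336/43 ≈ 54.326 mg/L.
Cmax,ss = C₀/(1 − f) ≈ 54.326/0.8993 ≈ 60.409 mg/L.
Steady-state trough Cmin,ss = Cmax,ss·f ≈ 60.409 × 0.1007 ≈ 6.083 mg/L.
Trough 6.1 mg/L vs MEC 2 mg/L: adequate.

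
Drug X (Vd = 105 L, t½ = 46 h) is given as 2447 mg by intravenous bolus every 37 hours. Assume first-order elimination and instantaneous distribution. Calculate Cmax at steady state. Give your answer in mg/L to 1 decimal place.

54.5 mg/L

k = ln2/t½ = ln2/46 ≈ 0.015068 h⁻¹; fraction remaining f = e^(−kτ) = e^(−0.015068×37) ≈ 0.5726.
At steady state, accumulation factor R = 1/(1 − e^(−kτ)) ≈ 2.3397.
Each bolus raises the concentration by D/Vd = 2447/105 ≈ 23.305 mg/L.
Cmax,ss = C₀/(1 − f) ≈ 23.305/0.4274 ≈ 54.527 mg/L.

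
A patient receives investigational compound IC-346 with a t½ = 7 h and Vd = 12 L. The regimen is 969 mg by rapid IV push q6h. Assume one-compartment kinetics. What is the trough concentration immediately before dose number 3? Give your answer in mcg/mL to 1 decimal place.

69.2 mcg/mL

f = (1/2)^(τ/t½) = (1/2)^(6/7) ≈ 0.5520.
C₀ = D/Vd = 969/12 ≈ 80.750 mcg/mL.
Before the 3rd dose, 2 doses have been given. Superposition: Cmin = C₀·(f + f²).
≈ 80.750 × (0.5520 + 0.3047) ≈ 80.750 × 0.8567 ≈ 69.179 mcg/mL.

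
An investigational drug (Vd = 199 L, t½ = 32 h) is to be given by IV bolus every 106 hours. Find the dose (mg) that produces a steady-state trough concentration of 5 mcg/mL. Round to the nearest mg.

τ/t½ = 106/32 ≈ 3.3125, so f = (1/2)^(106/32) ≈ 0.100656.
Cmin,ss = (D/Vd)·f/(1−f), so D = Cmin,ss·Vd·(1−f)/f.
D = 5 × 199 × (1−f)/f ≈ 5 × 199 × 8.93483 ≈ 8890.16 mg.

8890 mg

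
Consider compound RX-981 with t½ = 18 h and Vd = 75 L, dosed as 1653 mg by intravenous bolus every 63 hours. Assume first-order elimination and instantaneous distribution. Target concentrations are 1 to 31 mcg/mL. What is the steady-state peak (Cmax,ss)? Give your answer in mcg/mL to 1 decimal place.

Over one 63-h interval, 63/18 ≈ 3.5 half-lives elapse, leaving f ≈ 0.0884 of each dose.
Accumulation ratio R = 1/(1 − f) ≈ 1/0.9116 ≈ 1.0970.
Single-dose peak C₀ = D/Vd = 1653/75 ≈ 22.040 mcg/mL.
Steady-state peak Cmax,ss = C₀·R ≈ 22.040 × 1.0970 ≈ 24.178 mcg/mL.
Peak 24.2 mcg/mL vs MTC 31 mcg/mL: below toxic threshold.

24.2 mcg/mL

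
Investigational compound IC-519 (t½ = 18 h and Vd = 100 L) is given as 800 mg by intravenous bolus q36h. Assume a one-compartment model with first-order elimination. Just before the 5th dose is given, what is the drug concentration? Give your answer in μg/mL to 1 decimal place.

f = (1/2)^(τ/t½) = (1/2)^(36/18) ≈ 0.2500.
C₀ = D/Vd = 800/100 ≈ 8.000 μg/mL.
Before the 5th dose, 4 doses have been given. Superposition: Cmin = C₀·(f + f² + … + f^4).
≈ 8.000 × (0.2500 + 0.0625 + 0.0156 + 0.0039) ≈ 8.000 × 0.3320 ≈ 2.656 μg/mL.

2.7 μg/mL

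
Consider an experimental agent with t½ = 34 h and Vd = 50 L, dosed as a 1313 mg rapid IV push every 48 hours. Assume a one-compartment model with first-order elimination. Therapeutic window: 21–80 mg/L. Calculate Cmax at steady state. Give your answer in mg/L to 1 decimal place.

42.1 mg/L

τ/t½ = 48/34 ≈ 1.4118, so fraction remaining f = (1/2)^(48/34) ≈ 0.3759.
Accumulation ratio R = 1/(1 − f) ≈ 1/0.6241 ≈ 1.6023.
Single-dose peak C₀ = D/Vd = 1313/50 ≈ 26.260 mg/L.
Cmax,ss = C₀/(1 − f) ≈ 26.260/0.6241 ≈ 42.077 mg/L.
Peak 42.1 mg/L vs MTC 80 mg/L: below toxic threshold.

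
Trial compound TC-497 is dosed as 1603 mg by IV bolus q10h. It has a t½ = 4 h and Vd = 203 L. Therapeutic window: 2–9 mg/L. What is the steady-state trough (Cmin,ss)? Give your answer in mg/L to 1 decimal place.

1.7 mg/L

k = ln2/t½ = ln2/4 ≈ 0.173287 h⁻¹; fraction remaining f = e^(−kτ) = e^(−0.173287×10) ≈ 0.1768.
Accumulation ratio R = 1/(1 − f) ≈ 1/0.8232 ≈ 1.2148.
Each bolus raises the concentration by D/Vd = 1603/203 ≈ 7.897 mg/L.
Steady-state peak Cmax,ss = C₀·R ≈ 7.897 × 1.2148 ≈ 9.593 mg/L.
Steady-state trough Cmin,ss = Cmax,ss·f ≈ 9.593 × 0.1768 ≈ 1.696 mg/L.
Trough 1.7 mg/L vs MEC 2 mg/L: subtherapeutic.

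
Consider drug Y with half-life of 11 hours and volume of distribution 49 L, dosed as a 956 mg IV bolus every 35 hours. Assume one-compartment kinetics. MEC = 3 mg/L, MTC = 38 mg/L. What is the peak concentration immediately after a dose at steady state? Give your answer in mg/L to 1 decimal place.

21.9 mg/L

τ/t½ = 35/11 ≈ 3.1818, so fraction remaining f = (1/2)^(35/11) ≈ 0.1102.
At steady state, accumulation factor R = 1/(1 − e^(−kτ)) ≈ 1.1238.
Single-dose peak C₀ = D/Vd = 956/49 ≈ 19.510 mg/L.
Steady-state peak Cmax,ss = C₀·R ≈ 19.510 × 1.1238 ≈ 21.925 mg/L.
Peak 21.9 mg/L vs MTC 38 mg/L: below toxic threshold.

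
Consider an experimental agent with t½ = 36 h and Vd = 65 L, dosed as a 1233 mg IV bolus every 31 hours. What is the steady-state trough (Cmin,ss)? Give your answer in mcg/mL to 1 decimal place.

k = ln2/t½ = ln2/36 ≈ 0.019254 h⁻¹; fraction remaining f = e^(−kτ) = e^(−0.019254×31) ≈ 0.5505.
Accumulation ratio R = 1/(1 − f) ≈ 1/0.4495 ≈ 2.2247.
Each bolus raises the concentration by D/Vd = 1233/65 ≈ 18.969 mcg/mL.
Cmax,ss = C₀/(1 − f) ≈ 18.969/0.4495 ≈ 42.200 mcg/mL.
Steady-state trough Cmin,ss = Cmax,ss·f ≈ 42.200 × 0.5505 ≈ 23.231 mcg/mL.

23.2 mcg/mL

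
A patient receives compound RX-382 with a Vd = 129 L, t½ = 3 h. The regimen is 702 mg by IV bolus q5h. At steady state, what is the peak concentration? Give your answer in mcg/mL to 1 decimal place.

τ/t½ = 5/3 ≈ 1.6667, so fraction remaining f = (1/2)^(5/3) ≈ 0.3150.
At steady state, accumulation factor R = 1/(1 − e^(−kτ)) ≈ 1.4599.
Each bolus raises the concentration by D/Vd = 702/129 ≈ 5.442 mcg/mL.
Steady-state peak Cmax,ss = C₀·R ≈ 5.442 × 1.4599 ≈ 7.945 mcg/mL.

7.9 mcg/mL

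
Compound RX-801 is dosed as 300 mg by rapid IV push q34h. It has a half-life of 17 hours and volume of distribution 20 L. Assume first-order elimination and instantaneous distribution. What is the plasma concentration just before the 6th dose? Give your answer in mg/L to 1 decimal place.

5.0 mg/L

f = (1/2)^(τ/t½) = (1/2)^(34/17) ≈ 0.2500.
C₀ = D/Vd = 300/20 ≈ 15.000 mg/L.
Before the 6th dose, 5 doses have been given. Superposition: Cmin = C₀·(f + f² + … + f^5).
≈ 15.000 × (0.2500 + 0.0625 + 0.0156 + 0.0039 + 0.0010) ≈ 15.000 × 0.3330 ≈ 4.995 mg/L.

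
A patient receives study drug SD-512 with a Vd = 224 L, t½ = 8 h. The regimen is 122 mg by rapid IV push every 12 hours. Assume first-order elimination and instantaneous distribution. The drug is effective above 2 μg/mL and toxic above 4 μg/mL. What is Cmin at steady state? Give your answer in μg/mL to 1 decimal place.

k = ln2/t½ = ln2/8 ≈ 0.086643 h⁻¹; fraction remaining f = e^(−kτ) = e^(−0.086643×12) ≈ 0.3536.
At steady state, accumulation factor R = 1/(1 − e^(−kτ)) ≈ 1.5470.
Single-dose peak C₀ = D/Vd = 122/224 ≈ 0.545 μg/mL.
Cmax,ss = C₀/(1 − f) ≈ 0.545/0.6464 ≈ 0.843 μg/mL.
Steady-state trough Cmin,ss = Cmax,ss·f ≈ 0.843 × 0.3536 ≈ 0.298 μg/mL.
Trough 0.3 μg/mL vs MEC 2 μg/mL: subtherapeutic.

0.3 μg/mL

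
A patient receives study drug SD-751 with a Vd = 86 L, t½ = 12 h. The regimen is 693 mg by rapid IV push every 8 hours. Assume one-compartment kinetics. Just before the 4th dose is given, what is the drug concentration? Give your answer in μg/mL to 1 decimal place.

10.3 μg/mL

f = (1/2)^(τ/t½) = (1/2)^(8/12) ≈ 0.6300.
C₀ = D/Vd = 693/86 ≈ 8.058 μg/mL.
Before the 4th dose, 3 doses have been given. Superposition: Cmin = C₀·(f + f² + … + f^3).
≈ 8.058 × (0.6300 + 0.3969 + 0.2500) ≈ 8.058 × 1.2769 ≈ 10.289 μg/mL.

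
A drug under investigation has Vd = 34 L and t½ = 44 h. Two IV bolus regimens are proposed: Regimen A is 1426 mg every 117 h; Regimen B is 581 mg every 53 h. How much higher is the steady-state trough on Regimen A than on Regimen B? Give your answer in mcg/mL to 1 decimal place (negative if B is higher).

-5.2 mcg/mL

Regimen A: f = (1/2)^(117/44) ≈ 0.1583; Cmin,ss = (1426/34)·f/(1−f) ≈ 7.888 mcg/mL.
Regimen B: f = (1/2)^(53/44) ≈ 0.4339; Cmin,ss = (581/34)·f/(1−f) ≈ 13.098 mcg/mL.
Difference ≈ 7.888 − 13.098 ≈ -5.210 mcg/mL.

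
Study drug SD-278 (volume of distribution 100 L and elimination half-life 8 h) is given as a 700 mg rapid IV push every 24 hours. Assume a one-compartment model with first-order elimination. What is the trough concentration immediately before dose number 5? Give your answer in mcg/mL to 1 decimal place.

1.0 mcg/mL

f = (1/2)^(τ/t½) = (1/2)^(24/8) ≈ 0.1250.
C₀ = D/Vd = 700/100 ≈ 7.000 mcg/mL.
Before the 5th dose, 4 doses have been given. Superposition: Cmin = C₀·(f + f² + … + f^4).
≈ 7.000 × (0.1250 + 0.0156 + 0.0020 + 0.0002) ≈ 7.000 × 0.1428 ≈ 1.000 mcg/mL.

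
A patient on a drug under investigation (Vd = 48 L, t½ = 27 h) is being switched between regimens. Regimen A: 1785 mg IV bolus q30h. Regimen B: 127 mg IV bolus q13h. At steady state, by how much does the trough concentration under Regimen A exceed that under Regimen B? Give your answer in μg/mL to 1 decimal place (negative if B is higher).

Regimen A: f = (1/2)^(30/27) ≈ 0.4629; Cmin,ss = (1785/48)·f/(1−f) ≈ 32.050 μg/mL.
Regimen B: f = (1/2)^(13/27) ≈ 0.7162; Cmin,ss = (127/48)·f/(1−f) ≈ 6.677 μg/mL.
Difference ≈ 32.050 − 6.677 ≈ 25.373 μg/mL.

25.4 μg/mL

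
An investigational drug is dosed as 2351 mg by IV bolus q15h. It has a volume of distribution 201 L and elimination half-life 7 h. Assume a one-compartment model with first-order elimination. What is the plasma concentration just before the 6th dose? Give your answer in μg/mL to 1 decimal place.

f = (1/2)^(τ/t½) = (1/2)^(15/7) ≈ 0.2264.
C₀ = D/Vd = 2351/201 ≈ 11.697 μg/mL.
Before the 6th dose, 5 doses have been given. Superposition: Cmin = C₀·(f + f² + … + f^5).
≈ 11.697 × (0.2264 + 0.0513 + 0.0116 + 0.0026 + 0.0006) ≈ 11.697 × 0.2925 ≈ 3.421 μg/mL.

3.4 μg/mL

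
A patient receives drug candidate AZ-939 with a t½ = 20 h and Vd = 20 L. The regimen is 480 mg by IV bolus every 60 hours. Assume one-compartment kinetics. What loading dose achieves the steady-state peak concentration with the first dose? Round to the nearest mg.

f = (1/2)^(60/20) ≈ 0.125000; accumulation ratio R = 1/(1−f) ≈ 1.14286.
Loading dose to hit Cmax,ss on first dose: D_load = D_maint·R ≈ 480 × 1.14286 ≈ 548.57 mg.

549 mg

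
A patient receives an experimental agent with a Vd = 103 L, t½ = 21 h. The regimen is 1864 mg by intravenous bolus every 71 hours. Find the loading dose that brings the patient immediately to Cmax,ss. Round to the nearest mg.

2062 mg

f = (1/2)^(71/21) ≈ 0.095991; accumulation ratio R = 1/(1−f) ≈ 1.10618.
Loading dose to hit Cmax,ss on first dose: D_load = D_maint·R ≈ 1864 × 1.10618 ≈ 2061.92 mg.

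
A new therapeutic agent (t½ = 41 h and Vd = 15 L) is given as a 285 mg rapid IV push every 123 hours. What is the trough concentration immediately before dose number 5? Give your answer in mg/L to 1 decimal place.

f = (1/2)^(τ/t½) = (1/2)^(123/41) ≈ 0.1250.
C₀ = D/Vd = 285/15 ≈ 19.000 mg/L.
Before the 5th dose, 4 doses have been given. Superposition: Cmin = C₀·(f + f² + … + f^4).
≈ 19.000 × (0.1250 + 0.0156 + 0.0020 + 0.0002) ≈ 19.000 × 0.1428 ≈ 2.713 mg/L.

2.7 mg/L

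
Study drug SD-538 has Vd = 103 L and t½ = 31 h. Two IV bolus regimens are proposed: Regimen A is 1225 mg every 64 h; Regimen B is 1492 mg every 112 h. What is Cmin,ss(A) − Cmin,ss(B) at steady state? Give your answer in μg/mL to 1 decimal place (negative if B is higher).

2.4 μg/mL

Regimen A: f = (1/2)^(64/31) ≈ 0.2391; Cmin,ss = (1225/103)·f/(1−f) ≈ 3.737 μg/mL.
Regimen B: f = (1/2)^(112/31) ≈ 0.0817; Cmin,ss = (1492/103)·f/(1−f) ≈ 1.289 μg/mL.
Difference ≈ 3.737 − 1.289 ≈ 2.448 μg/mL.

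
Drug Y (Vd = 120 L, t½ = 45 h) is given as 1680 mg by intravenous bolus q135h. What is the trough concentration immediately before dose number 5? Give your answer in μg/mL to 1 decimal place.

f = (1/2)^(τ/t½) = (1/2)^(135/45) ≈ 0.1250.
C₀ = D/Vd = 1680/120 ≈ 14.000 μg/mL.
Before the 5th dose, 4 doses have been given. Superposition: Cmin = C₀·(f + f² + … + f^4).
≈ 14.000 × (0.1250 + 0.0156 + 0.0020 + 0.0002) ≈ 14.000 × 0.1428 ≈ 1.999 μg/mL.

2.0 μg/mL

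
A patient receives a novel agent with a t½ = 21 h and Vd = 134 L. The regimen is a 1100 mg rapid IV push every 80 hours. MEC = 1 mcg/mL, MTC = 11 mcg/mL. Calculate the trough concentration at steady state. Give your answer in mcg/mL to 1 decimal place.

Over one 80-h interval, 80/21 ≈ 3.8095 half-lives elapse, leaving f ≈ 0.0713 of each dose.
Accumulation ratio R = 1/(1 − f) ≈ 1/0.9287 ≈ 1.0768.
Each bolus raises the concentration by D/Vd = 1100/134 ≈ 8.209 mcg/mL.
Steady-state peak Cmax,ss = C₀·R ≈ 8.209 × 1.0768 ≈ 8.839 mcg/mL.
Steady-state trough Cmin,ss = Cmax,ss·f ≈ 8.839 × 0.0713 ≈ 0.630 mcg/mL.
Trough 0.6 mcg/mL vs MEC 1 mcg/mL: subtherapeutic.

0.6 mcg/mL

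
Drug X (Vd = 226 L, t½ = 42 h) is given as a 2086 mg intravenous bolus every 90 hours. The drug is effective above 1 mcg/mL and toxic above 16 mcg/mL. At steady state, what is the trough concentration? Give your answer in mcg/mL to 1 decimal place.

2.7 mcg/mL

τ/t½ = 90/42 ≈ 2.1429, so fraction remaining f = (1/2)^(90/42) ≈ 0.2264.
Accumulation ratio R = 1/(1 − f) ≈ 1/0.7736 ≈ 1.2927.
Each bolus raises the concentration by D/Vd = 2086/226 ≈ 9.230 mcg/mL.
Steady-state peak Cmax,ss = C₀·R ≈ 9.230 × 1.2927 ≈ 11.932 mcg/mL.
One interval later, Cmin,ss = Cmax,ss·e^(−kτ) ≈ 11.932 × 0.2264 ≈ 2.701 mcg/mL.
Trough 2.7 mcg/mL vs MEC 1 mcg/mL: adequate.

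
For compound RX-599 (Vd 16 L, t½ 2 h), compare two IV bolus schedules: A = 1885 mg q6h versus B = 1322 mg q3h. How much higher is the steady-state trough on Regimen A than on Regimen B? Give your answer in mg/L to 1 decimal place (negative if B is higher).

Regimen A: f = (1/2)^(6/2) ≈ 0.1250; Cmin,ss = (1885/16)·f/(1−f) ≈ 16.830 mg/L.
Regimen B: f = (1/2)^(3/2) ≈ 0.3536; Cmin,ss = (1322/16)·f/(1−f) ≈ 45.198 mg/L.
Difference ≈ 16.830 − 45.198 ≈ -28.368 mg/L.

-28.4 mg/L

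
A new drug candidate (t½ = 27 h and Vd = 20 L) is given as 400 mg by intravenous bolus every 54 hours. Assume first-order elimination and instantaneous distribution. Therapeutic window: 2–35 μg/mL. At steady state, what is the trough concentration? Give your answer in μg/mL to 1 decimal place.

The dosing interval is 2 half-lives, so f = 2^(−2) = 0.25.
Accumulation ratio R = 1/(1 − f) = 1/0.75 = 4/3.
Single-dose peak C₀ = D/Vd = 400/20 = 20 μg/mL.
Steady-state peak Cmax,ss = C₀·R = 20 × 4/3 ≈ 26.667 μg/mL.
Steady-state trough Cmin,ss = Cmax,ss·f ≈ 26.667 × 0.25 ≈ 6.667 μg/mL.
Trough 6.7 μg/mL vs MEC 2 μg/mL: adequate.

6.7 μg/mL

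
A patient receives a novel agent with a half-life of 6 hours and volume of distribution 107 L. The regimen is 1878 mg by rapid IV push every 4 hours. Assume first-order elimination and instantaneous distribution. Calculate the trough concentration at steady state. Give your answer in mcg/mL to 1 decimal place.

Over one 4-h interval, 4/6 ≈ 0.66667 half-lives elapse, leaving f ≈ 0.6300 of each dose.
Single-dose peak C₀ = D/Vd = 1878/107 ≈ 17.551 mcg/mL.
Steady-state trough Cmin,ss = C₀·f/(1−f) ≈ 17.551 × 0.6300/0.3700 ≈ 29.884 mcg/mL.

29.9 mcg/mL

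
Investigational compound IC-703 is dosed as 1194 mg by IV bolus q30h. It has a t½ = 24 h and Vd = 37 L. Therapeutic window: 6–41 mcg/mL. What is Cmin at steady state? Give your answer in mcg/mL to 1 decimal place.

23.4 mcg/mL

Over one 30-h interval, 30/24 ≈ 1.25 half-lives elapse, leaving f ≈ 0.4204 of each dose.
At steady state, accumulation factor R = 1/(1 − e^(−kτ)) ≈ 1.7253.
Each bolus raises the concentration by D/Vd = 1194/37 ≈ 32.270 mcg/mL.
Cmax,ss = C₀/(1 − f) ≈ 32.270/0.5796 ≈ 55.676 mcg/mL.
Steady-state trough Cmin,ss = Cmax,ss·f ≈ 55.676 × 0.4204 ≈ 23.406 mcg/mL.
Trough 23.4 mcg/mL vs MEC 6 mcg/mL: adequate.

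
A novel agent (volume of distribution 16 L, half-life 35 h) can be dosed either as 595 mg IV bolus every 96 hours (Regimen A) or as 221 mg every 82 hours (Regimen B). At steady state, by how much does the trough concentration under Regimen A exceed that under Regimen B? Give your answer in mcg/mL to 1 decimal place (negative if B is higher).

3.1 mcg/mL

Regimen A: f = (1/2)^(96/35) ≈ 0.1494; Cmin,ss = (595/16)·f/(1−f) ≈ 6.532 mcg/mL.
Regimen B: f = (1/2)^(82/35) ≈ 0.1971; Cmin,ss = (221/16)·f/(1−f) ≈ 3.391 mcg/mL.
Difference ≈ 6.532 − 3.391 ≈ 3.141 mcg/mL.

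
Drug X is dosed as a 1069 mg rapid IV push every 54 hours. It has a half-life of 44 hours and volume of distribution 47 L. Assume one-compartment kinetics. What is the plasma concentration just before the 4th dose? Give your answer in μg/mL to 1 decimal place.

15.6 μg/mL

f = (1/2)^(τ/t½) = (1/2)^(54/44) ≈ 0.4271.
C₀ = D/Vd = 1069/47 ≈ 22.745 μg/mL.
Before the 4th dose, 3 doses have been given. Superposition: Cmin = C₀·(f + f² + … + f^3).
≈ 22.745 × (0.4271 + 0.1824 + 0.0779) ≈ 22.745 × 0.6874 ≈ 15.635 μg/mL.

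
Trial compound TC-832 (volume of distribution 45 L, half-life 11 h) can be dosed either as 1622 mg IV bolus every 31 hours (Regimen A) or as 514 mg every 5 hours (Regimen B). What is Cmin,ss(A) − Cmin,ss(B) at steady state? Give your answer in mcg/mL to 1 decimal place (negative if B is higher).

Regimen A: f = (1/2)^(31/11) ≈ 0.1418; Cmin,ss = (1622/45)·f/(1−f) ≈ 5.956 mcg/mL.
Regimen B: f = (1/2)^(5/11) ≈ 0.7297; Cmin,ss = (514/45)·f/(1−f) ≈ 30.835 mcg/mL.
Difference ≈ 5.956 − 30.835 ≈ -24.879 mcg/mL.

-24.9 mcg/mL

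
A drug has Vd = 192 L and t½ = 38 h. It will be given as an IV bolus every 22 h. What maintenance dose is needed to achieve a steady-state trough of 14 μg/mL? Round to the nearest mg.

1327 mg

τ/t½ = 22/38 ≈ 0.57895, so f = (1/2)^(22/38) ≈ 0.669452.
Cmin,ss = (D/Vd)·f/(1−f), so D = Cmin,ss·Vd·(1−f)/f.
D = 14 × 192 × (1−f)/f ≈ 14 × 192 × 0.49376 ≈ 1327.23 mg.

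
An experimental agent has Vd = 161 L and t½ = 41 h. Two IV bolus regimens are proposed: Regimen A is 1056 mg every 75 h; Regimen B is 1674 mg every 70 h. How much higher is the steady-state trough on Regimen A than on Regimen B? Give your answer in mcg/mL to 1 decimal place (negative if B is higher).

-2.0 mcg/mL

Regimen A: f = (1/2)^(75/41) ≈ 0.2814; Cmin,ss = (1056/161)·f/(1−f) ≈ 2.568 mcg/mL.
Regimen B: f = (1/2)^(70/41) ≈ 0.3062; Cmin,ss = (1674/161)·f/(1−f) ≈ 4.589 mcg/mL.
Difference ≈ 2.568 − 4.589 ≈ -2.021 mcg/mL.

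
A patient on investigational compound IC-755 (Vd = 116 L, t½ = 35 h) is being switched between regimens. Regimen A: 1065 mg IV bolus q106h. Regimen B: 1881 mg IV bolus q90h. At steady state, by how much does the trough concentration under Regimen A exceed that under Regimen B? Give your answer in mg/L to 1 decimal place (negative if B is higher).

Regimen A: f = (1/2)^(106/35) ≈ 0.1225; Cmin,ss = (1065/116)·f/(1−f) ≈ 1.282 mg/L.
Regimen B: f = (1/2)^(90/35) ≈ 0.1682; Cmin,ss = (1881/116)·f/(1−f) ≈ 3.279 mg/L.
Difference ≈ 1.282 − 3.279 ≈ -1.997 mg/L.

-2.0 mg/L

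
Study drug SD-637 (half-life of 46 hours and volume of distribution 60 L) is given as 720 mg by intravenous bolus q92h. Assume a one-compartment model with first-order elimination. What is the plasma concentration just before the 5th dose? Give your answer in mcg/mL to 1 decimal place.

f = (1/2)^(τ/t½) = (1/2)^(92/46) ≈ 0.2500.
C₀ = D/Vd = 720/60 ≈ 12.000 mcg/mL.
Before the 5th dose, 4 doses have been given. Superposition: Cmin = C₀·(f + f² + … + f^4).
≈ 12.000 × (0.2500 + 0.0625 + 0.0156 + 0.0039) ≈ 12.000 × 0.3320 ≈ 3.984 mcg/mL.

4.0 mcg/mL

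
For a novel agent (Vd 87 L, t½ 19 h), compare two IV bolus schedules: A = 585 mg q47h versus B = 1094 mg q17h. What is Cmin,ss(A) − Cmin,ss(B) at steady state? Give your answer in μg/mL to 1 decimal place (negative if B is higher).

-13.2 μg/mL

Regimen A: f = (1/2)^(47/19) ≈ 0.1800; Cmin,ss = (585/87)·f/(1−f) ≈ 1.476 μg/mL.
Regimen B: f = (1/2)^(17/19) ≈ 0.5378; Cmin,ss = (1094/87)·f/(1−f) ≈ 14.632 μg/mL.
Difference ≈ 1.476 − 14.632 ≈ -13.156 μg/mL.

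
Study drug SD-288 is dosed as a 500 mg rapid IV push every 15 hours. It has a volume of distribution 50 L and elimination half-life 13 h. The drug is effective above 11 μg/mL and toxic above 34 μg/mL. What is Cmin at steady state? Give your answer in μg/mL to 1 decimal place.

8.2 μg/mL

k = ln2/t½ = ln2/13 ≈ 0.053319 h⁻¹; fraction remaining f = e^(−kτ) = e^(−0.053319×15) ≈ 0.4494.
Single-dose peak C₀ = D/Vd = 500/50 ≈ 10.000 μg/mL.
Steady-state trough Cmin,ss = C₀·f/(1−f) ≈ 10.000 × 0.4494/0.5506 ≈ 8.162 μg/mL.
Trough 8.2 μg/mL vs MEC 11 μg/mL: subtherapeutic.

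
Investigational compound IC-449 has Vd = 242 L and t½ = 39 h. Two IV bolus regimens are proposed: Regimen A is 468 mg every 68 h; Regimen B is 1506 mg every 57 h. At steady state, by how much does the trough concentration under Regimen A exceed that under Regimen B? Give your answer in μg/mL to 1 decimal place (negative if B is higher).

Regimen A: f = (1/2)^(68/39) ≈ 0.2986; Cmin,ss = (468/242)·f/(1−f) ≈ 0.823 μg/mL.
Regimen B: f = (1/2)^(57/39) ≈ 0.3631; Cmin,ss = (1506/242)·f/(1−f) ≈ 3.548 μg/mL.
Difference ≈ 0.823 − 3.548 ≈ -2.725 μg/mL.

-2.7 μg/mL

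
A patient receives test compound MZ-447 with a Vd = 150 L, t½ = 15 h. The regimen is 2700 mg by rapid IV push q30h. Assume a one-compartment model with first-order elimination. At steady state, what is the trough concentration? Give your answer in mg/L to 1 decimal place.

6.0 mg/L

The dosing interval is 2 half-lives, so f = 2^(−2) = 0.25.
At steady state, R = 1/(1 − 0.25) = 4/3.
Single-dose peak C₀ = D/Vd = 2700/150 = 18 mg/L.
Steady-state peak Cmax,ss = C₀·R = 18 × 4/3 ≈ 24.000 mg/L.
Steady-state trough Cmin,ss = Cmax,ss·f ≈ 24.000 × 0.25 ≈ 6.000 mg/L.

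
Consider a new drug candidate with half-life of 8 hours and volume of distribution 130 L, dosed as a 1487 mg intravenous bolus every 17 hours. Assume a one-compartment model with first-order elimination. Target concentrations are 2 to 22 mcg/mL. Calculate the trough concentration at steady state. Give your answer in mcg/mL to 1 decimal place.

3.4 mcg/mL

τ/t½ = 17/8 ≈ 2.125, so fraction remaining f = (1/2)^(17/8) ≈ 0.2293.
Each bolus raises the concentration by D/Vd = 1487/130 ≈ 11.438 mcg/mL.
Steady-state trough Cmin,ss = C₀·f/(1−f) ≈ 11.438 × 0.2293/0.7707 ≈ 3.403 mcg/mL.
Trough 3.4 mcg/mL vs MEC 2 mcg/mL: adequate.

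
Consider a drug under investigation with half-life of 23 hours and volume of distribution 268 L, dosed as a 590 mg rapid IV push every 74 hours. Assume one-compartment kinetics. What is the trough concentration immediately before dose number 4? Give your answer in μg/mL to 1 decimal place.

0.3 μg/mL

f = (1/2)^(τ/t½) = (1/2)^(74/23) ≈ 0.1075.
C₀ = D/Vd = 590/268 ≈ 2.201 μg/mL.
Before the 4th dose, 3 doses have been given. Superposition: Cmin = C₀·(f + f² + … + f^3).
≈ 2.201 × (0.1075 + 0.0116 + 0.0012) ≈ 2.201 × 0.1203 ≈ 0.265 μg/mL.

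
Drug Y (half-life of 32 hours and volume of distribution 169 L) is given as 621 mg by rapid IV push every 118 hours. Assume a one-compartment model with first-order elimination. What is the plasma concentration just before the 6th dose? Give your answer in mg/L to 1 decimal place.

0.3 mg/L

f = (1/2)^(τ/t½) = (1/2)^(118/32) ≈ 0.0776.
C₀ = D/Vd = 621/169 ≈ 3.675 mg/L.
Before the 6th dose, 5 doses have been given. Superposition: Cmin = C₀·(f + f² + … + f^5).
≈ 3.675 × (0.0776 + 0.0060 + 0.0005 + 0.0000 + 0.0000) ≈ 3.675 × 0.0841 ≈ 0.309 mg/L.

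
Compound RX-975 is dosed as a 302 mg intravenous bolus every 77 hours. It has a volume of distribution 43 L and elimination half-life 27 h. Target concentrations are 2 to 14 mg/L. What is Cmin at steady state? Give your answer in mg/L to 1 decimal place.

k = ln2/t½ = ln2/27 ≈ 0.025672 h⁻¹; fraction remaining f = e^(−kτ) = e^(−0.025672×77) ≈ 0.1385.
At steady state, accumulation factor R = 1/(1 − e^(−kτ)) ≈ 1.1608.
Single-dose peak C₀ = D/Vd = 302/43 ≈ 7.023 mg/L.
Steady-state peak Cmax,ss = C₀·R ≈ 7.023 × 1.1608 ≈ 8.152 mg/L.
One interval later, Cmin,ss = Cmax,ss·e^(−kτ) ≈ 8.152 × 0.1385 ≈ 1.129 mg/L.
Trough 1.1 mg/L vs MEC 2 mg/L: subtherapeutic.

1.1 mg/L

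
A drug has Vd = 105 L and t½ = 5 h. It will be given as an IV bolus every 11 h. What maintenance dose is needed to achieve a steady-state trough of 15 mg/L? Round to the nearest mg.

τ/t½ = 11/5 ≈ 2.2, so f = (1/2)^(11/5) ≈ 0.217638.
Cmin,ss = (D/Vd)·f/(1−f), so D = Cmin,ss·Vd·(1−f)/f.
D = 15 × 105 × (1−f)/f ≈ 15 × 105 × 3.59479 ≈ 5661.79 mg.

5662 mg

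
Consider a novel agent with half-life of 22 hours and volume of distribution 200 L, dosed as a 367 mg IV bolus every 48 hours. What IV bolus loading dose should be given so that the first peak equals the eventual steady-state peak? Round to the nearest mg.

f = (1/2)^(48/22) ≈ 0.220398; accumulation ratio R = 1/(1−f) ≈ 1.28271.
Loading dose to hit Cmax,ss on first dose: D_load = D_maint·R ≈ 367 × 1.28271 ≈ 470.75 mg.

471 mg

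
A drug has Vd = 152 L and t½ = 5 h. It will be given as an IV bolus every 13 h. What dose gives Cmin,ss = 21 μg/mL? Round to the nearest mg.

16161 mg

τ/t½ = 13/5 ≈ 2.6, so f = (1/2)^(13/5) ≈ 0.164938.
Cmin,ss = (D/Vd)·f/(1−f), so D = Cmin,ss·Vd·(1−f)/f.
D = 21 × 152 × (1−f)/f ≈ 21 × 152 × 5.06288 ≈ 16160.71 mg.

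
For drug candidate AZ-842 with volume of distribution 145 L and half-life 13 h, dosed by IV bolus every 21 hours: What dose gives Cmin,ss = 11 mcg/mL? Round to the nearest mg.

τ/t½ = 21/13 ≈ 1.6154, so f = (1/2)^(21/13) ≈ 0.326378.
Cmin,ss = (D/Vd)·f/(1−f), so D = Cmin,ss·Vd·(1−f)/f.
D = 11 × 145 × (1−f)/f ≈ 11 × 145 × 2.06393 ≈ 3291.97 mg.

3292 mg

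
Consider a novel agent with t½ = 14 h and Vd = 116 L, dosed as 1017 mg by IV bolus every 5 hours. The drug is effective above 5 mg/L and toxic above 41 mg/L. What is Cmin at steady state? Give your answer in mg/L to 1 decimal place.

31.2 mg/L

τ/t½ = 5/14 ≈ 0.35714, so fraction remaining f = (1/2)^(5/14) ≈ 0.7807.
Accumulation ratio R = 1/(1 − f) ≈ 1/0.2193 ≈ 4.5600.
Each bolus raises the concentration by D/Vd = 1017/116 ≈ 8.767 mg/L.
Steady-state peak Cmax,ss = C₀·R ≈ 8.767 × 4.5600 ≈ 39.978 mg/L.
Steady-state trough Cmin,ss = Cmax,ss·f ≈ 39.978 × 0.7807 ≈ 31.211 mg/L.
Trough 31.2 mg/L vs MEC 5 mg/L: adequate.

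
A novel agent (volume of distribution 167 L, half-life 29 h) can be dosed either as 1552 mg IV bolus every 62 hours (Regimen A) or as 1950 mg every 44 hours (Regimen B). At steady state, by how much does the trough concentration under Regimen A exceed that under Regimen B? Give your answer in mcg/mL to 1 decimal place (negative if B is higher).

-3.5 mcg/mL

Regimen A: f = (1/2)^(62/29) ≈ 0.2272; Cmin,ss = (1552/167)·f/(1−f) ≈ 2.732 mcg/mL.
Regimen B: f = (1/2)^(44/29) ≈ 0.3494; Cmin,ss = (1950/167)·f/(1−f) ≈ 6.271 mcg/mL.
Difference ≈ 2.732 − 6.271 ≈ -3.539 mcg/mL.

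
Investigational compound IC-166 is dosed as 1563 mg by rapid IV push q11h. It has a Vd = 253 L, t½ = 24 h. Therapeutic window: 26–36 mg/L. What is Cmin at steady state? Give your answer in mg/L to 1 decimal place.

τ/t½ = 11/24 ≈ 0.45833, so fraction remaining f = (1/2)^(11/24) ≈ 0.7278.
Single-dose peak C₀ = D/Vd = 1563/253 ≈ 6.178 mg/L.
Steady-state trough Cmin,ss = C₀·f/(1−f) ≈ 6.178 × 0.7278/0.2722 ≈ 16.519 mg/L.
Trough 16.5 mg/L vs MEC 26 mg/L: subtherapeutic.

16.5 mg/L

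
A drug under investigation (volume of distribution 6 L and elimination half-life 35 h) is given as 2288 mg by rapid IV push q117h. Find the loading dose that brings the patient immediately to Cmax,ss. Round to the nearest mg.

f = (1/2)^(117/35) ≈ 0.098560; accumulation ratio R = 1/(1−f) ≈ 1.10934.
Loading dose to hit Cmax,ss on first dose: D_load = D_maint·R ≈ 2288 × 1.10934 ≈ 2538.17 mg.

2538 mg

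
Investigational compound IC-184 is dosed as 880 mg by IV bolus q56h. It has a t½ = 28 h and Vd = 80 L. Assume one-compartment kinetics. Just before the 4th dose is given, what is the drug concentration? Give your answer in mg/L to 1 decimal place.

3.6 mg/L

f = (1/2)^(τ/t½) = (1/2)^(56/28) ≈ 0.2500.
C₀ = D/Vd = 880/80 ≈ 11.000 mg/L.
Before the 4th dose, 3 doses have been given. Superposition: Cmin = C₀·(f + f² + … + f^3).
≈ 11.000 × (0.2500 + 0.0625 + 0.0156) ≈ 11.000 × 0.3281 ≈ 3.609 mg/L.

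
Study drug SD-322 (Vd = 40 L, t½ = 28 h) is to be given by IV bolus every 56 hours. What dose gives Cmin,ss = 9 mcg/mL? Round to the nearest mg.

τ/t½ = 56/28 ≈ 2, so f = (1/2)^(56/28) ≈ 0.250000.
Cmin,ss = (D/Vd)·f/(1−f), so D = Cmin,ss·Vd·(1−f)/f.
D = 9 × 40 × (1−f)/f ≈ 9 × 40 × 3.00000 ≈ 1080.00 mg.

1080 mg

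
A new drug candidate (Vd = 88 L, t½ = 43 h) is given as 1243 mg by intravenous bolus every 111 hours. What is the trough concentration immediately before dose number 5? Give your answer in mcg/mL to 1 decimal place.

f = (1/2)^(τ/t½) = (1/2)^(111/43) ≈ 0.1671.
C₀ = D/Vd = 1243/88 ≈ 14.125 mcg/mL.
Before the 5th dose, 4 doses have been given. Superposition: Cmin = C₀·(f + f² + … + f^4).
≈ 14.125 × (0.1671 + 0.0279 + 0.0047 + 0.0008) ≈ 14.125 × 0.2005 ≈ 2.832 mcg/mL.

2.8 mcg/mL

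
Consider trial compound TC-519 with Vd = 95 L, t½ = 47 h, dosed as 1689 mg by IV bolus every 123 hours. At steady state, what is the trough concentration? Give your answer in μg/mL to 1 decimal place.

k = ln2/t½ = ln2/47 ≈ 0.014748 h⁻¹; fraction remaining f = e^(−kτ) = e^(−0.014748×123) ≈ 0.1630.
Accumulation ratio R = 1/(1 − f) ≈ 1/0.8370 ≈ 1.1947.
Each bolus raises the concentration by D/Vd = 1689/95 ≈ 17.779 μg/mL.
Cmax,ss = C₀/(1 − f) ≈ 17.779/0.8370 ≈ 21.241 μg/mL.
One interval later, Cmin,ss = Cmax,ss·e^(−kτ) ≈ 21.241 × 0.1630 ≈ 3.462 μg/mL.

3.5 μg/mL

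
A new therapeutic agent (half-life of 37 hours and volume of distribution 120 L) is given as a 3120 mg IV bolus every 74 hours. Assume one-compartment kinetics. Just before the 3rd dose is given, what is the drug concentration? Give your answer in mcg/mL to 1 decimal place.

8.1 mcg/mL

f = (1/2)^(τ/t½) = (1/2)^(74/37) ≈ 0.2500.
C₀ = D/Vd = 3120/120 ≈ 26.000 mcg/mL.
Before the 3rd dose, 2 doses have been given. Superposition: Cmin = C₀·(f + f²).
≈ 26.000 × (0.2500 + 0.0625) ≈ 26.000 × 0.3125 ≈ 8.125 mcg/mL.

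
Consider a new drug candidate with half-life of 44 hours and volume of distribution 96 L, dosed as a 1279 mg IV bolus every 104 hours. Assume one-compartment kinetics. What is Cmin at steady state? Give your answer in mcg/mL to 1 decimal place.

Over one 104-h interval, 104/44 ≈ 2.3636 half-lives elapse, leaving f ≈ 0.1943 of each dose.
Accumulation ratio R = 1/(1 − f) ≈ 1/0.8057 ≈ 1.2412.
Single-dose peak C₀ = D/Vd = 1279/96 ≈ 13.323 mcg/mL.
Cmax,ss = C₀/(1 − f) ≈ 13.323/0.8057 ≈ 16.536 mcg/mL.
One interval later, Cmin,ss = Cmax,ss·e^(−kτ) ≈ 16.536 × 0.1943 ≈ 3.213 mcg/mL.

3.2 mcg/mL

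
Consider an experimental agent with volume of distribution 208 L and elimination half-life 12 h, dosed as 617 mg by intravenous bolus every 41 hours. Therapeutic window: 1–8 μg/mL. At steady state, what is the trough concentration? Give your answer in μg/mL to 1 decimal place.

0.3 μg/mL

τ/t½ = 41/12 ≈ 3.4167, so fraction remaining f = (1/2)^(41/12) ≈ 0.0936.
At steady state, accumulation factor R = 1/(1 − e^(−kτ)) ≈ 1.1033.
Single-dose peak C₀ = D/Vd = 617/208 ≈ 2.966 μg/mL.
Steady-state peak Cmax,ss = C₀·R ≈ 2.966 × 1.1033 ≈ 3.272 μg/mL.
Steady-state trough Cmin,ss = Cmax,ss·f ≈ 3.272 × 0.0936 ≈ 0.306 μg/mL.
Trough 0.3 μg/mL vs MEC 1 μg/mL: subtherapeutic.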